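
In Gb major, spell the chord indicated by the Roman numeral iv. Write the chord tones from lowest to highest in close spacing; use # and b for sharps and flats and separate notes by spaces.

Scale degree 4 in Gb major is Cb; here the chord built on it is altered to a minor triad. iv is the minor subdominant, borrowed from the parallel minor.
So the chord is Cb-Ebb-Gb.

Cb Ebb Gb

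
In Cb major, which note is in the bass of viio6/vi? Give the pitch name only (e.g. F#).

Bb

The applied chord viio6/vi is rooted on G: G-Bb-Db.
The figure 6 means first inversion — the third is in the bass.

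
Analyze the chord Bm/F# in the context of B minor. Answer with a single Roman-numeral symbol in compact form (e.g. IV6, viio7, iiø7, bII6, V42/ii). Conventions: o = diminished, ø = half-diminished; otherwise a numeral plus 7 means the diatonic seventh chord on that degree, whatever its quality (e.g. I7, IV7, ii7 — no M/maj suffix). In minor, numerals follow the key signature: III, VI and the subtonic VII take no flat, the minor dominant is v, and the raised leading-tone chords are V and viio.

Stacked in thirds the chord is B-D-F#: a minor triad on B.
In B minor, B is the tonic; the diatonic minor triad there is i.
With F# in the bass the chord is in second inversion, so the figured bass is 64.

i64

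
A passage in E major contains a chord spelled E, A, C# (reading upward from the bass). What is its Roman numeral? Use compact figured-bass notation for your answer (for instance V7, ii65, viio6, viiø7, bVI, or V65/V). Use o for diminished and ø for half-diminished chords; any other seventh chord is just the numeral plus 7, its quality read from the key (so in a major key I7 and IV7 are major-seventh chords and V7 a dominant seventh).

Stacked in thirds the chord is A-C#-E: a major triad on A.
In E major, A is the subdominant; the diatonic major triad there is IV.
With E in the bass the chord is in second inversion, so the figured bass is 64.

IV64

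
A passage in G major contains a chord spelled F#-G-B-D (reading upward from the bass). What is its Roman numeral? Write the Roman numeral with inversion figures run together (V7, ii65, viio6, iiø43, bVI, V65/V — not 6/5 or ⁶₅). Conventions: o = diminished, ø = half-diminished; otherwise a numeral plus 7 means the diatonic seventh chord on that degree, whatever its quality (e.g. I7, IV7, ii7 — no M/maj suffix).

Stacked in thirds the chord is G-B-D-F#: a major seventh chord on G.
In G major, G is the tonic; the diatonic major seventh chord there is I7.
With F# in the bass the chord is in third inversion, so the figured bass is 42.

I42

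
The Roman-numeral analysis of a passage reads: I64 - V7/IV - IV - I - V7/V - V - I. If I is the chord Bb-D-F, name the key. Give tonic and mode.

Bb major

The anchor chord is a major triad on Bb, labeled I.
If Bb is scale degree 1 and the mode makes that degree carry a major triad, the tonic is Bb and the mode is major.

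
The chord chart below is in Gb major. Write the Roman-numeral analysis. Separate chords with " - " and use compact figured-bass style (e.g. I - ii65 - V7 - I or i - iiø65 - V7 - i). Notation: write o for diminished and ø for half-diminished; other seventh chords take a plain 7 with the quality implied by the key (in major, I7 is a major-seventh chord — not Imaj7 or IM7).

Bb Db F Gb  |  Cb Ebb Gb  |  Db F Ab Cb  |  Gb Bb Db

I65 - iv - V7 - I

Bb-Db-F-Gb has root Gb, degree 1 in Gb major, so I65.
Cb-Ebb-Gb: Cb with this quality isn't in the key; it's iv, borrowed from the parallel minor.
Db-F-Ab-Cb: root Db is the dominant; dominant seventh chord there is V7.
Gb-Bb-Db: major triad on Gb = scale degree 1 → I.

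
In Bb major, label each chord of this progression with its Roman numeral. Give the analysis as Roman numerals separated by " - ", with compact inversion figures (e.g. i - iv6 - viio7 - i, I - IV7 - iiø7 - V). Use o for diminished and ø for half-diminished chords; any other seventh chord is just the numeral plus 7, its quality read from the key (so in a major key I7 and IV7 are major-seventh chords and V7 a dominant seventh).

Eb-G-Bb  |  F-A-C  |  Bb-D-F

IV - V - I

Eb-G-Bb: root Eb is the subdominant; major triad there is IV.
F-A-C has root F, degree 5 in Bb major, so V.
Bb-D-F: major triad on Bb = scale degree 1 → I.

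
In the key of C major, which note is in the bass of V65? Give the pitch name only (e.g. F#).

B

V in C major has root G; the chord is G-B-D-F.
The figure 65 means first inversion — the third is in the bass.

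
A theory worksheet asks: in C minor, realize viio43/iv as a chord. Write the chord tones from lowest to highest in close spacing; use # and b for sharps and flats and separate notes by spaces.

viio43/iv is a secondary leading-tone chord. The target iv is F in C minor; the applied chord is rooted a semitone below, on E.
Building a fully diminished seventh chord on E gives E-G-Bb-Db.
With the 43 figure the chord is in second inversion; from the bass Bb upward in close position it reads Bb-Db-E-G.

Bb Db E G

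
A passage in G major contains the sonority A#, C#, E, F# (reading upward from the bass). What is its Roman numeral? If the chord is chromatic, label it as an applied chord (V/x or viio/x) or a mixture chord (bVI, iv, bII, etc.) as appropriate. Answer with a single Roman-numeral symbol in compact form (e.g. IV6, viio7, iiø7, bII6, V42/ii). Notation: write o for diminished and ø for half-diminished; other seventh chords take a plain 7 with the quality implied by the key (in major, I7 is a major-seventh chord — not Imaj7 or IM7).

The pitches F#-A#-C#-E form a dominant seventh chord rooted on F#.
F# is not a diatonic chord root with this quality in G major, but it lies a perfect fifth above B (iii), so the chord functions as an applied dominant of iii.
With A# in the bass the chord is in first inversion, so the figured bass is 65.

V65/iii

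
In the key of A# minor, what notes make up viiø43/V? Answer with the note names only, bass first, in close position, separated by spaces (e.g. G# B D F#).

viiø43/V is a secondary leading-tone chord. The target V is E# in A# minor; the applied chord is rooted a semitone below, on D##.
Building a half-diminished seventh chord on D## gives D##-F##-A#-C##.
The figured bass 43 indicates second inversion, placing the fifth (A#) in the bass: A#-C##-D##-F##.

A# C## D## F##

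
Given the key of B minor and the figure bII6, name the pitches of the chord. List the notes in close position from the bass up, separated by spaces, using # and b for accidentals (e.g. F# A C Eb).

E G C

Scale degree 2 in B minor is C#; lowering it a half step gives C. bII6 is the Neapolitan sixth — a major triad on the lowered second degree, here in its customary first inversion.
So the chord is C-E-G, a major triad.
The figured bass 6 indicates first inversion, placing the third (E) in the bass: E-G-C.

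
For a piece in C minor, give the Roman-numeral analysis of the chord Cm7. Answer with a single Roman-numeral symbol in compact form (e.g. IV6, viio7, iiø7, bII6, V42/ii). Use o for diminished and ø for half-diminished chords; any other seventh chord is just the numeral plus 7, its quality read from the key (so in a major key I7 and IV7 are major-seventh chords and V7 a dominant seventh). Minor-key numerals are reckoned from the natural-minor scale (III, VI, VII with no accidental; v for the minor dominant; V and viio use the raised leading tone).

i7

The pitches C-Eb-G-Bb form a minor seventh chord rooted on C.
In C minor, C is the tonic; the diatonic minor seventh chord there is i7.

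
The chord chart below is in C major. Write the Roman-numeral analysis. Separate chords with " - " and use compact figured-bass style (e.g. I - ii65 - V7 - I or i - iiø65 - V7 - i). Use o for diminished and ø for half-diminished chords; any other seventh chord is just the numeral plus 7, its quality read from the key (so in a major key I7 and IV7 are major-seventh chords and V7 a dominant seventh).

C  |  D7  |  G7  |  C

C: root C is the tonic; major triad there is I.
D7: chromatic; D is V of V, so V7/V.
G7: root G is the dominant; dominant seventh chord there is V7.
C has root C, degree 1 in C major, so I.

I - V7/V - V7 - I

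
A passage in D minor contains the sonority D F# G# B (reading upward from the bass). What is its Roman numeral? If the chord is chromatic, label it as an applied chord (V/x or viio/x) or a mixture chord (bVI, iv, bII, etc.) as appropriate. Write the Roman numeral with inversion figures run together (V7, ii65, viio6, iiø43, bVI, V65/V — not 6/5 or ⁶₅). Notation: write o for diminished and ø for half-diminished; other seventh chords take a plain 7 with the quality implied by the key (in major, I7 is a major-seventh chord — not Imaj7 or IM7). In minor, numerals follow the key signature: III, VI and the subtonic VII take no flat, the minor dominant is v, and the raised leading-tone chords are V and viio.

The pitches G#-B-D-F# form a half-diminished seventh chord rooted on G#.
G# sits a half step below A (V in D minor); a diminished chord there is the applied leading-tone chord of V.
With D in the bass the chord is in second inversion, so the figured bass is 43.

viiø43/V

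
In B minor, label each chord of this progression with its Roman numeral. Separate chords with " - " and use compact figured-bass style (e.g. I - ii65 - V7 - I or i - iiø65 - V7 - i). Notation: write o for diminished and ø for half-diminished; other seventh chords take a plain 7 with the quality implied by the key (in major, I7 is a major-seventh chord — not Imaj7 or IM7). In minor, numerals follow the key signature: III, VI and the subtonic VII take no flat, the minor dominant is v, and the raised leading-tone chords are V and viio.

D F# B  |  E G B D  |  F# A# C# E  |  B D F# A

i6 - iv7 - V7 - i7

D-F#-B: root B is the tonic; minor triad there is i6.
E-G-B-D has root E, degree 4 in B minor, so iv7.
F#-A#-C#-E: root F# is the dominant; dominant seventh chord there is V7.
B-D-F#-A has root B, degree 1 in B minor, so i7.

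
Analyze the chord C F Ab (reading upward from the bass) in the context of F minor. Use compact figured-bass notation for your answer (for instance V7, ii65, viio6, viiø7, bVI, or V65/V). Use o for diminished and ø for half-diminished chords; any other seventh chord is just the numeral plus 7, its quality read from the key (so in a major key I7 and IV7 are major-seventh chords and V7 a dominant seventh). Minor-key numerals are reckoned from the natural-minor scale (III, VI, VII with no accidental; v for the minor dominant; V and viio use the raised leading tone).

The pitches F-Ab-C form a minor triad rooted on F.
In F minor, F is the tonic; the diatonic minor triad there is i.
With C in the bass the chord is in second inversion, so the figured bass is 64.

i64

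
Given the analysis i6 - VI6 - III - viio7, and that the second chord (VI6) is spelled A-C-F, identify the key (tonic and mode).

The anchor chord is a major triad on F, labeled VI6.
Counting down 5 scale steps from F places the tonic on A; a major triad on degree 6 is diatonic only in minor.

A minor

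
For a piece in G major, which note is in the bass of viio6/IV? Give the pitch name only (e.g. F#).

D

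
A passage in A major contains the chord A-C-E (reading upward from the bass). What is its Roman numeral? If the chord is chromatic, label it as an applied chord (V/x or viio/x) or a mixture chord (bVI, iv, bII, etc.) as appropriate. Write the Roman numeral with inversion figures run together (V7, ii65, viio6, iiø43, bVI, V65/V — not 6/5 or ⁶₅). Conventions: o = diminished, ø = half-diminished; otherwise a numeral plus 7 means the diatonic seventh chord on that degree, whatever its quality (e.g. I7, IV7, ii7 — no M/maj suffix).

Stacked in thirds the chord is A-C-E: a minor triad on A.
A is the first degree of A major. This is the minor tonic, borrowed from the parallel minor.

i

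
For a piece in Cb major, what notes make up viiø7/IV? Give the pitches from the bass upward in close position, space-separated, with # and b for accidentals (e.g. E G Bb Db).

Eb Gb Bbb Db

The slash marks an applied leading-tone chord: viio of IV. In Cb major, IV is Fb, so the leading tone to it is Eb, a half step below.
Building a half-diminished seventh chord on Eb gives Eb-Gb-Bbb-Db.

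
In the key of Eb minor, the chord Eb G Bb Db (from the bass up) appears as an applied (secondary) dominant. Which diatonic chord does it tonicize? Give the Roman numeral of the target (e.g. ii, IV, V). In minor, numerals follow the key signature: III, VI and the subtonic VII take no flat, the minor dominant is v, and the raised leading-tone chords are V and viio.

iv

The chord is a dominant seventh chord on Eb.
A dominant resolves down a perfect fifth: Eb → Ab. In Eb minor, Ab is scale degree 4, i.e. iv.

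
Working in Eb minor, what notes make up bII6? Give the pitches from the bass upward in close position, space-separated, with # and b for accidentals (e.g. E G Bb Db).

Scale degree 2 in Eb minor is F; lowering it a half step gives Fb. bII6 is the Neapolitan sixth — a major triad on the lowered second degree, here in its customary first inversion.
So the chord is Fb-Ab-Cb, a major triad.
With the 6 figure the chord is in first inversion; from the bass Ab upward in close position it reads Ab-Cb-Fb.

Ab Cb Fb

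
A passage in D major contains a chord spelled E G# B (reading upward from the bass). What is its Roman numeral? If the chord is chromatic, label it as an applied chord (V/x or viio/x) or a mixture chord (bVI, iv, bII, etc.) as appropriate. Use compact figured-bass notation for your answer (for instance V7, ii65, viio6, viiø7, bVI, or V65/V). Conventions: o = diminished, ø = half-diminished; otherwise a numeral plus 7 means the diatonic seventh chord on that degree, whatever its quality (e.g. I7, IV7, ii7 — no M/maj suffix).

V/V

The pitches E-G#-B form a major triad rooted on E.
E is not a diatonic chord root with this quality in D major, but it lies a perfect fifth above A (V), so the chord functions as an applied dominant of V.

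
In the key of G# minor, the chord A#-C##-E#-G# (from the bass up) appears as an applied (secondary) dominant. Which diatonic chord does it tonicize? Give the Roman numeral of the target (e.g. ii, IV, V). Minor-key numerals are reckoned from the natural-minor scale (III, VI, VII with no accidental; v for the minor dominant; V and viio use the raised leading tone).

V

The chord is a dominant seventh chord on A#.
A dominant resolves down a perfect fifth: A# → D#. In G# minor, D# is scale degree 5, i.e. V.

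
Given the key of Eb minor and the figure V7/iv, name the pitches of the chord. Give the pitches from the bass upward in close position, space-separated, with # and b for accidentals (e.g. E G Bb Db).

Eb G Bb Db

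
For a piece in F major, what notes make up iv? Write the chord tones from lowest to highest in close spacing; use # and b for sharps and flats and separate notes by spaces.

Bb Db F

iv is the minor subdominant, borrowed from the parallel minor. In F major that root is Bb.
So the chord is Bb-Db-F.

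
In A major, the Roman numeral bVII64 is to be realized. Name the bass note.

D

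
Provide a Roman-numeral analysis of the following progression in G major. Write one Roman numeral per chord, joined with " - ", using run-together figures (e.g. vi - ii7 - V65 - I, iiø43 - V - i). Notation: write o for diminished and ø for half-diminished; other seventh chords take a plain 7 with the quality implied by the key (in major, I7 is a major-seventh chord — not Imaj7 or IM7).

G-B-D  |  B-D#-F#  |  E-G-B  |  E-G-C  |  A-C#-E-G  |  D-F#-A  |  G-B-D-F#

G-B-D: major triad on G = scale degree 1 → I.
B-D#-F#: chromatic; B is V of vi, so V/vi.
E-G-B has root E, degree 6 in G major, so vi.
E-G-C has root C, degree 4 in G major, so IV6.
A-C#-E-G: a dominant seventh chord on A, the applied dominant of V → V7/V.
D-F#-A: major triad on D = scale degree 5 → V.
G-B-D-F#: major seventh chord on G = scale degree 1 → I7.

I - V/vi - vi - IV6 - V7/V - V - I7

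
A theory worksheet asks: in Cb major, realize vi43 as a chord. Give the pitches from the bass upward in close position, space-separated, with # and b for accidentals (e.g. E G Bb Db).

In Cb major, scale degree 6 is Ab, and the diatonic chord built there is a minor seventh chord.
Stacking thirds from Ab gives Ab-Cb-Eb-Gb.
With the 43 figure the chord is in second inversion; from the bass Eb upward in close position it reads Eb-Gb-Ab-Cb.

Eb Gb Ab Cb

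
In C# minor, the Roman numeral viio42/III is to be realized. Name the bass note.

C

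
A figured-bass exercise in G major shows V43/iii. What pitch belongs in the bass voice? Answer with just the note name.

C#

The applied chord V43/iii is rooted on F#: F#-A#-C#-E.
The figure 43 means second inversion — the fifth is in the bass.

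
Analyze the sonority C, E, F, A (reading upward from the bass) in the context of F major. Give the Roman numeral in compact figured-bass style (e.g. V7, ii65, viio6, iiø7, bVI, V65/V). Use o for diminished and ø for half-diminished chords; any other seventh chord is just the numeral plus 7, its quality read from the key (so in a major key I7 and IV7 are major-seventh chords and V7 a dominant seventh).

The pitches F-A-C-E form a major seventh chord rooted on F.
In F major, F is the tonic; the diatonic major seventh chord there is I7.
With C in the bass the chord is in second inversion, so the figured bass is 43.

I43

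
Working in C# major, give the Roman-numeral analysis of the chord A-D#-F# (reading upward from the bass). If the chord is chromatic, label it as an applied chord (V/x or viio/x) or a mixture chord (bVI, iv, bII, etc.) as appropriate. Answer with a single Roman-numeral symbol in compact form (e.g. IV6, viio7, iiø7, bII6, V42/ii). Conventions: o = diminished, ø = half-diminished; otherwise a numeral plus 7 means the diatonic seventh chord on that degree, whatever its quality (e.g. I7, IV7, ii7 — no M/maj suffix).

Stacked in thirds the chord is D#-F#-A: a diminished triad on D#.
D# is the second degree of C# major. This is the diminished supertonic triad, borrowed from the parallel minor.
With A in the bass the chord is in second inversion, so the figured bass is 64.

iio64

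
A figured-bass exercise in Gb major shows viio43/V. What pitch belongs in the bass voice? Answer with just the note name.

The applied chord viio43/V is rooted on C: C-Eb-Gb-Bbb.
The figure 43 means second inversion — the fifth is in the bass.

Gb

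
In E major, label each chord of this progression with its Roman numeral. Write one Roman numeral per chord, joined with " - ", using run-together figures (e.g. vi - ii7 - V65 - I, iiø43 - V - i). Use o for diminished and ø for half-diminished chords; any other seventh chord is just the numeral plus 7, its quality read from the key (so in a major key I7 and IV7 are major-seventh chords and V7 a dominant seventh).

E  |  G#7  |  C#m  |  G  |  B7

E: major triad on E = scale degree 1 → I.
G#7: chromatic; G# is V of vi, so V7/vi.
C#m has root C#, degree 6 in E major, so vi.
G is non-diatonic — bIII, a mixture chord from E minor.
B7 has root B, degree 5 in E major, so V7.

I - V7/vi - vi - bIII - V7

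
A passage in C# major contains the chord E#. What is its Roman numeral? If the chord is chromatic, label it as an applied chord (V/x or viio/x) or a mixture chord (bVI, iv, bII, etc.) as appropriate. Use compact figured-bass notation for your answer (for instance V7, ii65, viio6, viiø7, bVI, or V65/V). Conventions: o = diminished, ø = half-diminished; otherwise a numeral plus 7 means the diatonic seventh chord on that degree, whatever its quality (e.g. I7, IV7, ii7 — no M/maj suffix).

Stacked in thirds the chord is E#-G##-B#: a major triad on E#.
E# is not a diatonic chord root with this quality in C# major, but it lies a perfect fifth above A# (vi), so the chord functions as an applied dominant of vi.

V/vi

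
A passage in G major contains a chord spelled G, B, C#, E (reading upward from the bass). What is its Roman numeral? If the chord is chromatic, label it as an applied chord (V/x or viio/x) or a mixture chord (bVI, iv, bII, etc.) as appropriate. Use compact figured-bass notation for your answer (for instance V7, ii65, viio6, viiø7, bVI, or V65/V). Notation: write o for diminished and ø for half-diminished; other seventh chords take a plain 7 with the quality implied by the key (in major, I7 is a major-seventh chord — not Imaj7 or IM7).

viiø43/V

The pitches C#-E-G-B form a half-diminished seventh chord rooted on C#.
C# sits a half step below D (V in G major); a diminished chord there is the applied leading-tone chord of V.
With G in the bass the chord is in second inversion, so the figured bass is 43.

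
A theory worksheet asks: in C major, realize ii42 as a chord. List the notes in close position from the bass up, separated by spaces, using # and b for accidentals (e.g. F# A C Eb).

In C major, the supertonic is D, and the diatonic chord built there is a minor seventh chord.
That chord is spelled D-F-A-C.
With the 42 figure the chord is in third inversion; from the bass C upward in close position it reads C-D-F-A.

C D F A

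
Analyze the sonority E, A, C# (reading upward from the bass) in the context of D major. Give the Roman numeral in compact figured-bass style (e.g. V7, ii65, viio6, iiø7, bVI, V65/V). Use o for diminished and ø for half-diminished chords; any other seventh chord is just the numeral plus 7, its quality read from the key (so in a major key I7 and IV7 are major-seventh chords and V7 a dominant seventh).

V64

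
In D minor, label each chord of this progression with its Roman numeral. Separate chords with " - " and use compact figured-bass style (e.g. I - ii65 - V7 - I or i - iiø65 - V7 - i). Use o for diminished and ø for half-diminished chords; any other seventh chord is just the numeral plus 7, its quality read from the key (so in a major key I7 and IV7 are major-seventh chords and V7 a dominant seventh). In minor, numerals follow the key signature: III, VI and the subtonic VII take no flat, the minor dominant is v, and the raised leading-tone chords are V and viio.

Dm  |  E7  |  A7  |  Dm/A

Dm: minor triad on D = scale degree 1 → i.
E7: chromatic; E is V of V, so V7/V.
A7: root A is the dominant; dominant seventh chord there is V7.
Dm/A has root D, degree 1 in D minor, so i64.

i - V7/V - V7 - i64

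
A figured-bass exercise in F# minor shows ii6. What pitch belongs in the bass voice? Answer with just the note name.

B

ii in F# minor has root G#; the chord is G#-B-D#.
The figure 6 means first inversion — the third is in the bass.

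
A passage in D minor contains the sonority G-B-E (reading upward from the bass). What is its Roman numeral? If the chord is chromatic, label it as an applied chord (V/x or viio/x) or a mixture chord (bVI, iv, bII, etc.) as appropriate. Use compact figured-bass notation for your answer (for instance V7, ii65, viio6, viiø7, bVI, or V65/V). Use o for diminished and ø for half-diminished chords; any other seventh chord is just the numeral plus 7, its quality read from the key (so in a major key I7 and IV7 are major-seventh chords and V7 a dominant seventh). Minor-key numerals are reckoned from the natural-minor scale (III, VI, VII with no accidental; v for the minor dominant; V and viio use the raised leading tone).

Stacked in thirds the chord is E-G-B: a minor triad on E.
E is the second degree of D minor. This is the minor supertonic, borrowed from the parallel major (the Dorian ii).
With G in the bass the chord is in first inversion, so the figured bass is 6.

ii6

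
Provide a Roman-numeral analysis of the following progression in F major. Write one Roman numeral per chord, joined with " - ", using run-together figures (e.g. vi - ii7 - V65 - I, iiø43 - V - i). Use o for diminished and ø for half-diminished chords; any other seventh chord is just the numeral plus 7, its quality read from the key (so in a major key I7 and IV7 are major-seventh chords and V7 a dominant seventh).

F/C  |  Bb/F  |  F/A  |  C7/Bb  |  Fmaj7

I64 - IV64 - I6 - V42 - I7

F/C: major triad on F = scale degree 1 → I64.
Bb/F: major triad on Bb = scale degree 4 → IV64.
F/A: major triad on F = scale degree 1 → I6.
C7/Bb: dominant seventh chord on C = scale degree 5 → V42.
Fmaj7 has root F, degree 1 in F major, so I7.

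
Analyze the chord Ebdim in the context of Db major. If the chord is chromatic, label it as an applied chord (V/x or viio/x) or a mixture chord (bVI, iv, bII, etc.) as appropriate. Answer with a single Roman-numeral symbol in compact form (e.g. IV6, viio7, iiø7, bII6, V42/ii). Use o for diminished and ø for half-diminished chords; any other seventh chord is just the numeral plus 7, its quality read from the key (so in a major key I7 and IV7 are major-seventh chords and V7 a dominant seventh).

The pitches Eb-Gb-Bbb form a diminished triad rooted on Eb.
Eb is the second degree of Db major. This is the diminished supertonic triad, borrowed from the parallel minor.

iio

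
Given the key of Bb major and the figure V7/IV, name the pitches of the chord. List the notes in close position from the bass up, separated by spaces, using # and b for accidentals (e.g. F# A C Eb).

Bb D F Ab

The slash means an applied dominant: we want the dominant of IV. In Bb major, IV is Eb major, and its dominant is built on Bb.
Building a dominant seventh chord on Bb gives Bb-D-F-Ab.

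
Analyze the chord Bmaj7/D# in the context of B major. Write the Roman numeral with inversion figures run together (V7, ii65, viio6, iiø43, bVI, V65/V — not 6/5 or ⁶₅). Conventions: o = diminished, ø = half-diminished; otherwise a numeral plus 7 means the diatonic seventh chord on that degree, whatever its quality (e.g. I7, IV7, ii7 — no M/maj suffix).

I65

Stacked in thirds the chord is B-D#-F#-A#: a major seventh chord on B.
In B major, B is the tonic; the diatonic major seventh chord there is I7.
With D# in the bass the chord is in first inversion, so the figured bass is 65.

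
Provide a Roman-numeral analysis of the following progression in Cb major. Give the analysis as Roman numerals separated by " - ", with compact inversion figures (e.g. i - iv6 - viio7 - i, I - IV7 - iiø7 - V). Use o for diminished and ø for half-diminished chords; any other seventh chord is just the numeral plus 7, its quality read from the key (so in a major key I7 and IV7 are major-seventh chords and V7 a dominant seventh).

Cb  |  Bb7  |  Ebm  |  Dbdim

I - V7/iii - iii - iio

Cb: root Cb is the tonic; major triad there is I.
Bb7: chromatic; Bb is V of iii, so V7/iii.
Ebm: root Eb is the mediant; minor triad there is iii.
Dbdim is non-diatonic — iio, a mixture chord from Cb minor.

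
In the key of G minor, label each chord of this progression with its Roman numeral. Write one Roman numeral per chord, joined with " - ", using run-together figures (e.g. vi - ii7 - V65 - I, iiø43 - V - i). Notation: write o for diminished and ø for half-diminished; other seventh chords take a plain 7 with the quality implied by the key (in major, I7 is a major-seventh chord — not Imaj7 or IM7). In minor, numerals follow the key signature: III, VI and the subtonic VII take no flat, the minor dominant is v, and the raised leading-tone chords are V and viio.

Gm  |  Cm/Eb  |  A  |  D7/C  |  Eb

i - iv6 - V/V - V42 - VI

Gm has root G, degree 1 in G minor, so i.
Cm/Eb: minor triad on C = scale degree 4 → iv6.
A: a major triad on A, the applied dominant of V → V/V.
D7/C: dominant seventh chord on D = scale degree 5 → V42.
Eb has root Eb, degree 6 in G minor, so VI.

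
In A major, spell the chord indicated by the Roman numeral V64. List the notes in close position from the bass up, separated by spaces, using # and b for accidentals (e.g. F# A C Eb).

B E G#

In A major, the fifth degree is E, and the diatonic chord built there is a major triad.
That chord is spelled E-G#-B.
The figured bass 64 indicates second inversion, placing the fifth (B) in the bass: B-E-G#.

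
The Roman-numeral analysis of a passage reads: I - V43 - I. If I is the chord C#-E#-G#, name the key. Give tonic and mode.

The anchor chord is a major triad on C#, labeled I.
If C# is scale degree 1 and the mode makes that degree carry a major triad, the tonic is C# and the mode is major.

C# major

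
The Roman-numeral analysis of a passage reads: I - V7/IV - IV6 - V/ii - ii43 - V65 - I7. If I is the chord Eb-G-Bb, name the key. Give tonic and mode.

Eb major

The anchor chord is a major triad on Eb, labeled I.
If Eb is scale degree 1 and the mode makes that degree carry a major triad, the tonic is Eb and the mode is major.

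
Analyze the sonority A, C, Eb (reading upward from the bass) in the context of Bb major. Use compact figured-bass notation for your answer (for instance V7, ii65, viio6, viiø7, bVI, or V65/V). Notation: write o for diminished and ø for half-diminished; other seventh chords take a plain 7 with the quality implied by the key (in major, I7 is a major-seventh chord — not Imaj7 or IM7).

viio

Stacked in thirds the chord is A-C-Eb: a diminished triad on A.
In Bb major, A is the leading tone; the diatonic diminished triad there is viio.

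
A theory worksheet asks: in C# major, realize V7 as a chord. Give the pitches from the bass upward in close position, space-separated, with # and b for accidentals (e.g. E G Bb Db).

G# B# D# F#

The numeral's case and figure indicate a dominant seventh chord. In C# major its root, the fifth degree, is G#.
That chord is spelled G#-B#-D#-F#.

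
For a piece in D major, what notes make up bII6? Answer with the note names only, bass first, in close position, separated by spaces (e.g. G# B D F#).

G Bb Eb

bII6 is the Neapolitan sixth — a major triad on the lowered second degree, here in its customary first inversion. In D major that root is Eb.
So the chord is Eb-G-Bb.
With the 6 figure the chord is in first inversion; from the bass G upward in close position it reads G-Bb-Eb.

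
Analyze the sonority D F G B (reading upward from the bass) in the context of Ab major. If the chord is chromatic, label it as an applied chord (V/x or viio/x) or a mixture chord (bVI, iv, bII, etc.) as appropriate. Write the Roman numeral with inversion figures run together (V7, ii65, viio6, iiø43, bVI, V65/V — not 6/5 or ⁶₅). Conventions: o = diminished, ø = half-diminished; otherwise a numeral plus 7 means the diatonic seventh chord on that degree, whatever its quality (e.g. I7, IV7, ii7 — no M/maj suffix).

V43/iii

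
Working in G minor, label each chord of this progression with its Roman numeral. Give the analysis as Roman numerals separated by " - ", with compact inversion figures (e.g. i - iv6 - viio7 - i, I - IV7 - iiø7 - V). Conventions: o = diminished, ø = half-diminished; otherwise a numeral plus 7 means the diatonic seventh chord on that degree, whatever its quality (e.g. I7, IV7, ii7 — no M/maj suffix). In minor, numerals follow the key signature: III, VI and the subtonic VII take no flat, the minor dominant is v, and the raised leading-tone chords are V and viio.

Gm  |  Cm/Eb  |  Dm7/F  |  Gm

Gm has root G, degree 1 in G minor, so i.
Cm/Eb: minor triad on C = scale degree 4 → iv6.
Dm7/F: root D is the dominant; minor seventh chord there is v65.
Gm: minor triad on G = scale degree 1 → i.

i - iv6 - v65 - i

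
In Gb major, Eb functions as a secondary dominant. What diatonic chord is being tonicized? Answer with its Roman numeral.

ii

The chord is a major triad on Eb.
A dominant resolves down a perfect fifth: Eb → Ab. In Gb major, Ab is scale degree 2, i.e. ii.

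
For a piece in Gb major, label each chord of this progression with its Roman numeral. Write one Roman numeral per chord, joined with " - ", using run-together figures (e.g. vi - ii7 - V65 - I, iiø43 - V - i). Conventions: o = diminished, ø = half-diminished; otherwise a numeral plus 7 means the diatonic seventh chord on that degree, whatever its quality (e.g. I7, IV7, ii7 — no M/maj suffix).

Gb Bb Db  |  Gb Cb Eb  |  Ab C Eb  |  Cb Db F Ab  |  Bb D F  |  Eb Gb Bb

Gb-Bb-Db: major triad on Gb = scale degree 1 → I.
Gb-Cb-Eb: major triad on Cb = scale degree 4 → IV64.
Ab-C-Eb: a major triad on Ab, the applied dominant of V → V/V.
Cb-Db-F-Ab: root Db is the dominant; dominant seventh chord there is V42.
Bb-D-F: chromatic; Bb is V of vi, so V/vi.
Eb-Gb-Bb: root Eb is the submediant; minor triad there is vi.

I - IV64 - V/V - V42 - V/vi - vi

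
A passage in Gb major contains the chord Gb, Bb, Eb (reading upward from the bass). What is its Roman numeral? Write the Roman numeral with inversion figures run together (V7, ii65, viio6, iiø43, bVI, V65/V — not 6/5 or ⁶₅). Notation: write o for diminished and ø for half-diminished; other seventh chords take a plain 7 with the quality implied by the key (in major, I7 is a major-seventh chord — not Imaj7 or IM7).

vi6

The pitches Eb-Gb-Bb form a minor triad rooted on Eb.
Eb is scale degree 6 in Gb major, and a minor triad on that degree is written vi.
With Gb in the bass the chord is in first inversion, so the figured bass is 6.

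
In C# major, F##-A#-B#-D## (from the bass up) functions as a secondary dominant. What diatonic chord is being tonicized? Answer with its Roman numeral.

The chord is a dominant seventh chord on B#.
A dominant resolves down a perfect fifth: B# → E#. In C# major, E# is scale degree 3, i.e. iii.

iii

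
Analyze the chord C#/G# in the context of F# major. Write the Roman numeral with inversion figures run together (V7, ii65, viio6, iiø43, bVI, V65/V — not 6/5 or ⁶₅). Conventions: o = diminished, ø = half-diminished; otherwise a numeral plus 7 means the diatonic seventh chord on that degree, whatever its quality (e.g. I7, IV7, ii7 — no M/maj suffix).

The pitches C#-E#-G# form a major triad rooted on C#.
C# is scale degree 5 in F# major, and a major triad on that degree is written V.
With G# in the bass the chord is in second inversion, so the figured bass is 64.

V64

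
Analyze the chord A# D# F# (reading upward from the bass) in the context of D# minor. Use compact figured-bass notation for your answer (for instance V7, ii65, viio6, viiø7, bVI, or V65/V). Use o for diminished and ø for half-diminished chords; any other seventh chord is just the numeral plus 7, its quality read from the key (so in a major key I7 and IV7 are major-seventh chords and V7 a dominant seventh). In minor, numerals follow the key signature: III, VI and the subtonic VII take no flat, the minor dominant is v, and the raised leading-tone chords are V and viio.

i64

The pitches D#-F#-A# form a minor triad rooted on D#.
In D# minor, D# is the tonic; the diatonic minor triad there is i.
With A# in the bass the chord is in second inversion, so the figured bass is 64.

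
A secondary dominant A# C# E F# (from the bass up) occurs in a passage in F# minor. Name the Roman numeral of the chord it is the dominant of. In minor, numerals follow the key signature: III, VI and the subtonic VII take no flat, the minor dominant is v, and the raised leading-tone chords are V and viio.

The chord is a dominant seventh chord on F#.
A dominant resolves down a perfect fifth: F# → B. In F# minor, B is scale degree 4, i.e. iv.

iv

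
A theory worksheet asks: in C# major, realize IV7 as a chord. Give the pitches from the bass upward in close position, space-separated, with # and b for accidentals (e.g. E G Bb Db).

The numeral's case and figure indicate a major seventh chord. In C# major its root, the fourth degree, is F#.
Stacking thirds from F# gives F#-A#-C#-E#.

F# A# C# E#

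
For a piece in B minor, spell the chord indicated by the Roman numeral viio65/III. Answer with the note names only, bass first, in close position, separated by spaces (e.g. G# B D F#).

viio65/III is a secondary leading-tone chord. The target III is D in B minor; the applied chord is rooted a semitone below, on C#.
Building a fully diminished seventh chord on C# gives C#-E-G-Bb.
The figured bass 65 indicates first inversion, placing the third (E) in the bass: E-G-Bb-C#.

E G Bb C#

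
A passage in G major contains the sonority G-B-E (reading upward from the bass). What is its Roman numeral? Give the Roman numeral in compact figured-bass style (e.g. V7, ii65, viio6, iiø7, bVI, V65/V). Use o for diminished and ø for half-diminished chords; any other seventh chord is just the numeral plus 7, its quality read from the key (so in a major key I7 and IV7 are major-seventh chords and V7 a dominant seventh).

Stacked in thirds the chord is E-G-B: a minor triad on E.
E is scale degree 6 in G major, and a minor triad on that degree is written vi.
With G in the bass the chord is in first inversion, so the figured bass is 6.

vi6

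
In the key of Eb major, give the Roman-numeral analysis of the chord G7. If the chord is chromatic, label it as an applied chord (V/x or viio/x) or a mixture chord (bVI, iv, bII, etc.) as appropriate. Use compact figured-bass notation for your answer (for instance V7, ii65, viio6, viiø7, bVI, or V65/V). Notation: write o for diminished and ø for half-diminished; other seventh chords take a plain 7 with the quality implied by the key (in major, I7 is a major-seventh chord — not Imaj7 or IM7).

V7/vi

The pitches G-B-D-F form a dominant seventh chord rooted on G.
G is not a diatonic chord root with this quality in Eb major, but it lies a perfect fifth above C (vi), so the chord functions as an applied dominant of vi.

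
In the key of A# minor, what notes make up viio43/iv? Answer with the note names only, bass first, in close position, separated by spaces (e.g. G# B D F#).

G# B C## E#

The slash marks an applied leading-tone chord: viio of iv. In A# minor, iv is D#, so the leading tone to it is C##, a half step below.
Building a fully diminished seventh chord on C## gives C##-E#-G#-B.
The figured bass 43 indicates second inversion, placing the fifth (G#) in the bass: G#-B-C##-E#.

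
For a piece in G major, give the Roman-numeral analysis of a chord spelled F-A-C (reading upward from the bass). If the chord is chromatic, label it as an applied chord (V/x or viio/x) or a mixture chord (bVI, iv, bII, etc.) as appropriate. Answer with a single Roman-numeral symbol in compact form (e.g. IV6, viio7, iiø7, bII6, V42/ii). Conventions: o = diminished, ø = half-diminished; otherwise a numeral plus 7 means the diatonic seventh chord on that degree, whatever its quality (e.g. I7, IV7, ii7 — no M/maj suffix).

Stacked in thirds the chord is F-A-C: a major triad on F.
F is the lowered seventh degree of G major (diatonic 7 would be F#). This is a major triad on the lowered seventh degree (the subtonic), borrowed from the parallel minor.

bVII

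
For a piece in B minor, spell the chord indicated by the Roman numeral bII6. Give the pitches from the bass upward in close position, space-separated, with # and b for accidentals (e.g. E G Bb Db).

E G C

Scale degree 2 in B minor is C#; lowering it a half step gives C. bII6 is the Neapolitan sixth — a major triad on the lowered second degree, here in its customary first inversion.
So the chord is C-E-G.
The figured bass 6 indicates first inversion, placing the third (E) in the bass: E-G-C.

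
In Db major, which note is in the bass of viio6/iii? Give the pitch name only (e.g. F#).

G

The applied chord viio6/iii is rooted on E: E-G-Bb.
The figure 6 means first inversion — the third is in the bass.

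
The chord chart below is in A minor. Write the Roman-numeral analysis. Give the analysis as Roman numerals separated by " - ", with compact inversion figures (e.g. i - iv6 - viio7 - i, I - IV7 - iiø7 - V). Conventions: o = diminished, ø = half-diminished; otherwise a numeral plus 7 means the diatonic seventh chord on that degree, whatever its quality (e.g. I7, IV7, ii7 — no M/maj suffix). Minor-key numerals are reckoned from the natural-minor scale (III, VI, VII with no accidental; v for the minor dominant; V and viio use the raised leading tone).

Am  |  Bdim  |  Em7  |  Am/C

i - iio - v7 - i6

Am has root A, degree 1 in A minor, so i.
Bdim has root B, degree 2 in A minor, so iio.
Em7 has root E, degree 5 in A minor, so v7.
Am/C: minor triad on A = scale degree 1 → i6.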